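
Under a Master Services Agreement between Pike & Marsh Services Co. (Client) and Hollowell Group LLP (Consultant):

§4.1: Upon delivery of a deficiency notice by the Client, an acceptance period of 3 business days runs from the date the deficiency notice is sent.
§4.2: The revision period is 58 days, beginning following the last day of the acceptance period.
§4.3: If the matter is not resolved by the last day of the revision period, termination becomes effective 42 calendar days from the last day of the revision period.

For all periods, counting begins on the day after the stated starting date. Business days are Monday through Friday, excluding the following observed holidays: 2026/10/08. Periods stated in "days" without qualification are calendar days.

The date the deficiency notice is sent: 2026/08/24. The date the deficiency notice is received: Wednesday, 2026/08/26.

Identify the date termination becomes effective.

The last day of the acceptance period: counting 3 business days from Monday, 2026/08/24 (Aug 25, Aug 26, Aug 27, skipping weekends) reaches Thursday, 2026/08/27.
The last day of the revision period: 58 calendar days after 2026/08/27 is 2026/10/24.
Adding 42 calendar days to 2026/10/24 gives 2026/12/05, which is the date termination becomes effective.

2026/12/05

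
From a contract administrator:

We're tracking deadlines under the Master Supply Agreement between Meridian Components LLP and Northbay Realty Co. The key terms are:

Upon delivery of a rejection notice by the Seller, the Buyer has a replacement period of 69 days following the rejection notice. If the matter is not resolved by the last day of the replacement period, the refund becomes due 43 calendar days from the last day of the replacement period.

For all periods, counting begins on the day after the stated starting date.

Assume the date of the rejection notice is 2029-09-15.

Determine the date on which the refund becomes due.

2030-01-05

Adding 69 calendar days to 2029-09-15 gives 2029-11-23, which is the last day of the replacement period.
Adding 43 calendar days to 2029-11-23 gives 2030-01-05, which is the date on which the refund becomes due.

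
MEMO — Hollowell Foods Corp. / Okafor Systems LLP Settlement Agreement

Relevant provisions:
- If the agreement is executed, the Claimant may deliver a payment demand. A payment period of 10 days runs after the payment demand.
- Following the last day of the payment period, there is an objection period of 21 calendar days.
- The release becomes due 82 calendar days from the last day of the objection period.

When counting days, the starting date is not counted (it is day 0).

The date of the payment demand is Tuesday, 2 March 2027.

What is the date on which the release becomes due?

The last day of the payment period: 2 March 2027 + 10 days = 12 March 2027.
The last day of the objection period: 12 March 2027 + 21 days = 2 April 2027.
The date on which the release becomes due: 82 calendar days after 2 April 2027 is 23 June 2027.

23 June 2027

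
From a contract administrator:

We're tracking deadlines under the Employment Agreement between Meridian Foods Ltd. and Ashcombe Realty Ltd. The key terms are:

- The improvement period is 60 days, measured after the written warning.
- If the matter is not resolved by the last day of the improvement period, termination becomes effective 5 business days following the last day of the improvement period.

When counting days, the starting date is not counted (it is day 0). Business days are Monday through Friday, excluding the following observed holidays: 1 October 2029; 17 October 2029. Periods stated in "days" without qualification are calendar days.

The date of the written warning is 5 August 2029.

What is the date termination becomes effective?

11 October 2029

The last day of the improvement period: 5 August 2029 + 60 days = 4 October 2029.
The date termination becomes effective: counting 5 business days from Thursday, 4 October 2029 (Oct 5, Oct 8, Oct 9, Oct 10, Oct 11, skipping weekends) reaches Thursday, 11 October 2029.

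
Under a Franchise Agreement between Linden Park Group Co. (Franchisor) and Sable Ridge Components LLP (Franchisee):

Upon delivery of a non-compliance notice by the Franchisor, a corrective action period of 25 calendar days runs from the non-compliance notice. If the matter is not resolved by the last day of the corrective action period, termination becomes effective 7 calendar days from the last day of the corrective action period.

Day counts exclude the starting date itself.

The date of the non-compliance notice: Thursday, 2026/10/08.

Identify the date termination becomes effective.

The last day of the corrective action period: 25 calendar days after 2026/10/08 is 2026/11/02.
The date termination becomes effective: 7 calendar days after 2026/11/02 is 2026/11/09.

2026/11/09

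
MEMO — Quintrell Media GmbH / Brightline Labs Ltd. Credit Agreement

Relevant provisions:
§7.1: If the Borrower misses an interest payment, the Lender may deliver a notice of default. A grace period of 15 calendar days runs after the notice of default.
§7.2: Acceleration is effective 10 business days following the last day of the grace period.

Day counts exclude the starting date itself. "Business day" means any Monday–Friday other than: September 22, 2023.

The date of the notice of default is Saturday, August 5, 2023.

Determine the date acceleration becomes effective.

September 1, 2023

Adding 15 calendar days to August 5, 2023 gives August 20, 2023, which is the last day of the grace period.
The date acceleration becomes effective: 10 business days after Sunday, August 20, 2023, skipping weekends — Aug 21, Aug 22, Aug 23, Aug 24, Aug 25, Aug 28, Aug 29, Aug 30, Aug 31, Sep 1 — lands on Friday, September 1, 2023.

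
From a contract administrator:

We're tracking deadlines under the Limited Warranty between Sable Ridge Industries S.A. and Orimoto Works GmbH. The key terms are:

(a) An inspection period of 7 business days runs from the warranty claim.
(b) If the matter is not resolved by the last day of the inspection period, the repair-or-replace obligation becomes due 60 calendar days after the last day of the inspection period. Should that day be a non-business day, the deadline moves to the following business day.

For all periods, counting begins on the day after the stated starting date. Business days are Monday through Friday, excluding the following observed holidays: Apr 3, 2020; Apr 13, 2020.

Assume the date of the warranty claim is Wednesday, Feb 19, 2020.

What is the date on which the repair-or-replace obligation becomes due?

Apr 28, 2020

The last day of the inspection period: 7 business days after Wednesday, Feb 19, 2020, skipping weekends — Feb 20, Feb 21, Feb 24, Feb 25, Feb 26, Feb 27, Feb 28 — lands on Friday, Feb 28, 2020.
The date on which the repair-or-replace obligation becomes due: 60 calendar days after Feb 28, 2020 is Apr 28, 2020. Apr 28, 2020 is a Tuesday and is not a listed holiday, so no roll-forward applies.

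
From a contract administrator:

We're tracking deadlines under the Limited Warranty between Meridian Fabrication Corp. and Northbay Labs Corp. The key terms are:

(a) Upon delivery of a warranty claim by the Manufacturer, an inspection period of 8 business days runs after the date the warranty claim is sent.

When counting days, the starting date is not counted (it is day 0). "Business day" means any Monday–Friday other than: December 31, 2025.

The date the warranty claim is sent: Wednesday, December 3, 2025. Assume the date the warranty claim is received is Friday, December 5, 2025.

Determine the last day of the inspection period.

December 15, 2025

The last day of the inspection period: counting 8 business days from Wednesday, December 3, 2025 (Dec 4, Dec 5, Dec 8, Dec 9, Dec 10, Dec 11, Dec 12, Dec 15, skipping weekends) reaches Monday, December 15, 2025.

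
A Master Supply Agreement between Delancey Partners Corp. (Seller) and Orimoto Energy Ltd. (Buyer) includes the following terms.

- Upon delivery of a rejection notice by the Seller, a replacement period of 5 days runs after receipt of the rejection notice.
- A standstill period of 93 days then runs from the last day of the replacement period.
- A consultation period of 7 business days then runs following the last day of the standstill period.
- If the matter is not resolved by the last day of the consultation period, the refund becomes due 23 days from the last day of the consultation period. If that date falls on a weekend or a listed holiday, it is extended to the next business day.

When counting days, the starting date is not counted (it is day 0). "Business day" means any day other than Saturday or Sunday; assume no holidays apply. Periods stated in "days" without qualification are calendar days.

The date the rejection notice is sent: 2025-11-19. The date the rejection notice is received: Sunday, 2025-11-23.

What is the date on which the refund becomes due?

2026-04-02

The last day of the replacement period: 5 calendar days after 2025-11-23 is 2025-11-28.
Adding 93 calendar days to 2025-11-28 gives 2026-03-01, which is the last day of the standstill period.
The last day of the consultation period: counting 7 business days from Sunday, 2026-03-01 (Mar 2, Mar 3, Mar 4, Mar 5, Mar 6, Mar 9, Mar 10, skipping weekends) reaches Tuesday, 2026-03-10.
The date on which the refund becomes due: 2026-03-10 + 23 days = 2026-04-02. 2026-04-02 is a Thursday, so no roll-forward applies.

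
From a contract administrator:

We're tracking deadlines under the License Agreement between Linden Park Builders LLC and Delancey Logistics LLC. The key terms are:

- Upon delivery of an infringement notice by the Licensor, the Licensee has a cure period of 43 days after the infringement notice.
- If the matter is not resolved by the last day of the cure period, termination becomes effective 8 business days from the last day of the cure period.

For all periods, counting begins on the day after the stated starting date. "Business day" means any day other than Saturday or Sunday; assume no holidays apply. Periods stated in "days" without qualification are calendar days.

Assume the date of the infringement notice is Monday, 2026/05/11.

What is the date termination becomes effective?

2026/07/03

The last day of the cure period: 2026/05/11 + 43 days = 2026/06/23.
The date termination becomes effective: counting 8 business days from Tuesday, 2026/06/23 (Jun 24, Jun 25, Jun 26, Jun 29, Jun 30, Jul 1, Jul 2, Jul 3, skipping weekends) reaches Friday, 2026/07/03.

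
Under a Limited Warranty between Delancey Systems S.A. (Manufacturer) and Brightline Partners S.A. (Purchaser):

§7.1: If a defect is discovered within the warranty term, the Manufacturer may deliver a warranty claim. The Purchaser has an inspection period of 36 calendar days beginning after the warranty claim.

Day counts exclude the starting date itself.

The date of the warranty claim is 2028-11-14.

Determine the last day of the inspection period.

Adding 36 calendar days to 2028-11-14 gives 2028-12-20, which is the last day of the inspection period.

2028-12-20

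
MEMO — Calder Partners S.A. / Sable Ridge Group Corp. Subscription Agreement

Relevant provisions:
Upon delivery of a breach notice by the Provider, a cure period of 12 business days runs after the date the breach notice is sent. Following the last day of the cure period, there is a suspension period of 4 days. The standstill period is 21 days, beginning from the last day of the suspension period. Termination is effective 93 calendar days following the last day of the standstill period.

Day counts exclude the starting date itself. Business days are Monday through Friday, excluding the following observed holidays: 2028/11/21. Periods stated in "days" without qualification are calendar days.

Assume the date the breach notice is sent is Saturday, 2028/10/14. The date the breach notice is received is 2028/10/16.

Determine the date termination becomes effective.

The last day of the cure period: counting 12 business days from Saturday, 2028/10/14 (Oct 16, Oct 17, Oct 18, Oct 19, …, Oct 27, Oct 30, Oct 31, skipping weekends) reaches Tuesday, 2028/10/31.
Adding 4 calendar days to 2028/10/31 gives 2028/11/04, which is the last day of the suspension period.
The last day of the standstill period: 2028/11/04 + 21 days = 2028/11/25.
Adding 93 calendar days to 2028/11/25 gives 2029/02/26, which is the date termination becomes effective.

2029/02/26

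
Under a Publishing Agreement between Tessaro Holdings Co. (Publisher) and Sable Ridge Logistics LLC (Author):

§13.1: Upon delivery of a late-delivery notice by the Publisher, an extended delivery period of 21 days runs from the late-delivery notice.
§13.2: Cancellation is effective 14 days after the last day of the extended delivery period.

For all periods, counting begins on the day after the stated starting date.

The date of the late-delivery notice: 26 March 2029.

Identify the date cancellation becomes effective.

30 April 2029

The last day of the extended delivery period: 26 March 2029 + 21 days = 16 April 2029.
The date cancellation becomes effective: 14 calendar days after 16 April 2029 is 30 April 2029.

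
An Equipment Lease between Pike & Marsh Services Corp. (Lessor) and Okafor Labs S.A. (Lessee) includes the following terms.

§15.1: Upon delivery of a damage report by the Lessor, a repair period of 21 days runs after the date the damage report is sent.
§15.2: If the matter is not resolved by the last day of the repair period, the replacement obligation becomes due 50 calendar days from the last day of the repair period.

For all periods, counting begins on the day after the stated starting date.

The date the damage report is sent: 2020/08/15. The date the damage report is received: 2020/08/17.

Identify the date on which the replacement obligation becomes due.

The last day of the repair period: 2020/08/15 + 21 days = 2020/09/05.
The date on which the replacement obligation becomes due: 50 calendar days after 2020/09/05 is 2020/10/25.

2020/10/25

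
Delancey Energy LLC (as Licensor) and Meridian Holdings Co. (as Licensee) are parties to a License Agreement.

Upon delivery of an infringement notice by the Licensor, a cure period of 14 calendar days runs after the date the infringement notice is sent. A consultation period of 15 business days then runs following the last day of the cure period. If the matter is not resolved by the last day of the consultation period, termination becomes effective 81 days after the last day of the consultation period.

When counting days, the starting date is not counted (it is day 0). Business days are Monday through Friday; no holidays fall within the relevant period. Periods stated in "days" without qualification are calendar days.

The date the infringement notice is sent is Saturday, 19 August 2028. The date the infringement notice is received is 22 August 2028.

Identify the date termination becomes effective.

12 December 2028

The last day of the cure period: 19 August 2028 + 14 days = 2 September 2028.
From Saturday, 2 September 2028, 15 business days (Sep 4, Sep 5, Sep 6, Sep 7, …, Sep 20, Sep 21, Sep 22, skipping weekends) brings us to Friday, 22 September 2028, which is the last day of the consultation period.
The date termination becomes effective: 22 September 2028 + 81 days = 12 December 2028.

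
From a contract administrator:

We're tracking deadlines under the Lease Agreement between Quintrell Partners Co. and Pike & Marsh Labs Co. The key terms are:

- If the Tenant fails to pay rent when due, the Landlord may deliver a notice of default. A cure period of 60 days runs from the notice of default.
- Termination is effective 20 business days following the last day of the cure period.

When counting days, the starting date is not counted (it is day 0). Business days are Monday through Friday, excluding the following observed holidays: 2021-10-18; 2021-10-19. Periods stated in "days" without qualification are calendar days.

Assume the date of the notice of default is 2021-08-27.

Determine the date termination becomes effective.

2021-11-23

The last day of the cure period: 2021-08-27 + 60 days = 2021-10-26.
From Tuesday, 2021-10-26, 20 business days (Oct 27, Oct 28, Oct 29, Nov 1, …, Nov 19, Nov 22, Nov 23, skipping weekends) brings us to Tuesday, 2021-11-23, which is the date termination becomes effective.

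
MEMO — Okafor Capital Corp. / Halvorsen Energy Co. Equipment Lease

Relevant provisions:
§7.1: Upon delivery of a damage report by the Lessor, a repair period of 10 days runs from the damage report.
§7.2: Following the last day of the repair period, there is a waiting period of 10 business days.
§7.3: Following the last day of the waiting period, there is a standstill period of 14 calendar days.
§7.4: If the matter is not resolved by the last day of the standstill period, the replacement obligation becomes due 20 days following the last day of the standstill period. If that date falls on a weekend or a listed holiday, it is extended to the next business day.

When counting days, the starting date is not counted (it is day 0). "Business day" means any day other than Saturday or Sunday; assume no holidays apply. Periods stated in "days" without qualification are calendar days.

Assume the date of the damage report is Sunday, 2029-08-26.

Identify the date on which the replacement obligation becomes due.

2029-10-23

Adding 10 calendar days to 2029-08-26 gives 2029-09-05, which is the last day of the repair period.
The last day of the waiting period: 10 business days after Wednesday, 2029-09-05, skipping weekends — Sep 6, Sep 7, Sep 10, Sep 11, Sep 12, Sep 13, Sep 14, Sep 17, Sep 18, Sep 19 — lands on Wednesday, 2029-09-19.
The last day of the standstill period: 14 calendar days after 2029-09-19 is 2029-10-03.
The date on which the replacement obligation becomes due: 2029-10-03 + 20 days = 2029-10-23. 2029-10-23 is a Tuesday, so no roll-forward applies.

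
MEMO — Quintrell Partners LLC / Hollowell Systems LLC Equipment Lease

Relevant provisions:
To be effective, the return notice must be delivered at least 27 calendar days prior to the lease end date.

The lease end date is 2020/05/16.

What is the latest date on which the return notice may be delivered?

2020/04/19

Counting back 27 calendar days from 2020/05/16 gives 2020/04/19.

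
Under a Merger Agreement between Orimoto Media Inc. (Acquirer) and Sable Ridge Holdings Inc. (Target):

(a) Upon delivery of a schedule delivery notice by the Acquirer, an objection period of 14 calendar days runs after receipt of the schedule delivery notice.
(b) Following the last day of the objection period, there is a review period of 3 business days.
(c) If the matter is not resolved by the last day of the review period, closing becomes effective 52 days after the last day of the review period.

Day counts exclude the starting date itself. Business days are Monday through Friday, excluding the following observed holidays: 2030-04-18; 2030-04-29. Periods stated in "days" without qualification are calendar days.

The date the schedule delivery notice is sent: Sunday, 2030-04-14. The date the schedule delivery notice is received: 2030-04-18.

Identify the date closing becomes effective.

2030-06-28

The last day of the objection period: 14 calendar days after 2030-04-18 is 2030-05-02.
The last day of the review period: counting 3 business days from Thursday, 2030-05-02 (May 3, May 6, May 7, skipping weekends) reaches Tuesday, 2030-05-07.
Adding 52 calendar days to 2030-05-07 gives 2030-06-28, which is the date closing becomes effective.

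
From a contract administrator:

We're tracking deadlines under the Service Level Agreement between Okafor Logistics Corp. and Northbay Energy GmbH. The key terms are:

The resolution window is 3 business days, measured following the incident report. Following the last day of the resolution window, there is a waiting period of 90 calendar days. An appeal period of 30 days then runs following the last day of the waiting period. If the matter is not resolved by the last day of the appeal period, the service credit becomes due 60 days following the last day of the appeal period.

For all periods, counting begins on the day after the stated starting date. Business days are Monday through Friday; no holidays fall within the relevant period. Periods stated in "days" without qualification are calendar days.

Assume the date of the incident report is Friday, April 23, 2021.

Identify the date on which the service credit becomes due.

The last day of the resolution window: 3 business days after Friday, April 23, 2021, skipping weekends — Apr 26, Apr 27, Apr 28 — lands on Wednesday, April 28, 2021.
Adding 90 calendar days to April 28, 2021 gives July 27, 2021, which is the last day of the waiting period.
Adding 30 calendar days to July 27, 2021 gives August 26, 2021, which is the last day of the appeal period.
The date on which the service credit becomes due: 60 calendar days after August 26, 2021 is October 25, 2021.

October 25, 2021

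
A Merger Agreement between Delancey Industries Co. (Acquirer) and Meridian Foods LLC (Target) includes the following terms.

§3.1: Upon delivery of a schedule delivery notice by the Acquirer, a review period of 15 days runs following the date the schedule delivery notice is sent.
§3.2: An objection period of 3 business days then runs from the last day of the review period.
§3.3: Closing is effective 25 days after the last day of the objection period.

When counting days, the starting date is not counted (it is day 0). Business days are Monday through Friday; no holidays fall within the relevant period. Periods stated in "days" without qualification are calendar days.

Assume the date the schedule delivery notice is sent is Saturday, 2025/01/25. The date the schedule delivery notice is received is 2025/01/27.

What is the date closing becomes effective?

The last day of the review period: 2025/01/25 + 15 days = 2025/02/09.
The last day of the objection period: counting 3 business days from Sunday, 2025/02/09 (Feb 10, Feb 11, Feb 12, skipping weekends) reaches Wednesday, 2025/02/12.
The date closing becomes effective: 2025/02/12 + 25 days = 2025/03/09.

2025/03/09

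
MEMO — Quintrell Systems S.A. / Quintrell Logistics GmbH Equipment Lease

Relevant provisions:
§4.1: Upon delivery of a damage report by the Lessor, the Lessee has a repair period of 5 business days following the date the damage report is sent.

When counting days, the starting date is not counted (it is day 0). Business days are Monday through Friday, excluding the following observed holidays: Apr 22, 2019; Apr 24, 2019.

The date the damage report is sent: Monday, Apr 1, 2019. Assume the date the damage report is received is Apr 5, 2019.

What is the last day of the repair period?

From Monday, Apr 1, 2019, 5 business days (Apr 2, Apr 3, Apr 4, Apr 5, Apr 8, skipping weekends) brings us to Monday, Apr 8, 2019, which is the last day of the repair period.

Apr 8, 2019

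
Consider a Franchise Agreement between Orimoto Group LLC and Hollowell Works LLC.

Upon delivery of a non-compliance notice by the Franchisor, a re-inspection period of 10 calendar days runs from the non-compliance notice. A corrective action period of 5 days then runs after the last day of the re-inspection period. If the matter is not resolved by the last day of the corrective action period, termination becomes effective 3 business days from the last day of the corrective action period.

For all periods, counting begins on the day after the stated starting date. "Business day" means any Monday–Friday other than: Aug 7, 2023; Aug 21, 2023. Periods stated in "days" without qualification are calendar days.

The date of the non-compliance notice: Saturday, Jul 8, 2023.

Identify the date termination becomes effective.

Jul 26, 2023

Adding 10 calendar days to Jul 8, 2023 gives Jul 18, 2023, which is the last day of the re-inspection period.
Adding 5 calendar days to Jul 18, 2023 gives Jul 23, 2023, which is the last day of the corrective action period.
The date termination becomes effective: 3 business days after Sunday, Jul 23, 2023, skipping weekends — Jul 24, Jul 25, Jul 26 — lands on Wednesday, Jul 26, 2023.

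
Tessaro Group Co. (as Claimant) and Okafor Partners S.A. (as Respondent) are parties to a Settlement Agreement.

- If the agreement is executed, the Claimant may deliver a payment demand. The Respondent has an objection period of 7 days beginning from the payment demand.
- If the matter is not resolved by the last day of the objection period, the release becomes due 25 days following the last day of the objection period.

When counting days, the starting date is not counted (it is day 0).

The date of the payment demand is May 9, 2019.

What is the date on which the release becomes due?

Adding 7 calendar days to May 9, 2019 gives May 16, 2019, which is the last day of the objection period.
The date on which the release becomes due: May 16, 2019 + 25 days = June 10, 2019.

June 10, 2019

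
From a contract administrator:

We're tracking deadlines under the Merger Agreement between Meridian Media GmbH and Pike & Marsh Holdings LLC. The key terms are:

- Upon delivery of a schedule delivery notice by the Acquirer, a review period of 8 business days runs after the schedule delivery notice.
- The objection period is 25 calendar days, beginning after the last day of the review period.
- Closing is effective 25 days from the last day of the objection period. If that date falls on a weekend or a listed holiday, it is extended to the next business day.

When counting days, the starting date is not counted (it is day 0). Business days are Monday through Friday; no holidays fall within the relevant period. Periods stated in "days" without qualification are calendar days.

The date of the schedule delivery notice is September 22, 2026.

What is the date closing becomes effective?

November 23, 2026

The last day of the review period: counting 8 business days from Tuesday, September 22, 2026 (Sep 23, Sep 24, Sep 25, Sep 28, Sep 29, Sep 30, Oct 1, Oct 2, skipping weekends) reaches Friday, October 2, 2026.
The last day of the objection period: October 2, 2026 + 25 days = October 27, 2026.
The date closing becomes effective: October 27, 2026 + 25 days = November 21, 2026. That falls on a Saturday, so it rolls to the next business day, Monday, November 23, 2026.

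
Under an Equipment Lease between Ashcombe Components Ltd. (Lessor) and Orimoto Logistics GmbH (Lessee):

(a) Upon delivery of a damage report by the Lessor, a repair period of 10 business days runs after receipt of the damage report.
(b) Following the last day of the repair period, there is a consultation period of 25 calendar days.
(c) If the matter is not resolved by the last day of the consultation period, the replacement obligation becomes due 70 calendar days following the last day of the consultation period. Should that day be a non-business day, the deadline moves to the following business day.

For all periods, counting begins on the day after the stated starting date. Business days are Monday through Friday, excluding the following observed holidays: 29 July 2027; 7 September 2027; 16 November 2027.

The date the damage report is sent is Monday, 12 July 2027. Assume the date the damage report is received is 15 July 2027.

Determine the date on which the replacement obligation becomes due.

2 November 2027

The last day of the repair period: 10 business days after Thursday, 15 July 2027, skipping weekends and the listed holiday on Jul 29 — Jul 16, Jul 19, Jul 20, Jul 21, Jul 22, Jul 23, Jul 26, Jul 27, Jul 28, Jul 30 — lands on Friday, 30 July 2027.
The last day of the consultation period: 30 July 2027 + 25 days = 24 August 2027.
The date on which the replacement obligation becomes due: 24 August 2027 + 70 days = 2 November 2027. 2 November 2027 is a Tuesday and is not a listed holiday, so no roll-forward applies.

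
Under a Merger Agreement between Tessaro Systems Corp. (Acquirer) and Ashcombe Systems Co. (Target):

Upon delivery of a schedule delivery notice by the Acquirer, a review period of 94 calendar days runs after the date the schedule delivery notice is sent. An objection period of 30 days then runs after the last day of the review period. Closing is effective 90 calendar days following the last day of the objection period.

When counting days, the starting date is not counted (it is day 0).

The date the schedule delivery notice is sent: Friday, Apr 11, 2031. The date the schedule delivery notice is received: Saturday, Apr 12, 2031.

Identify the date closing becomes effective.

The last day of the review period: Apr 11, 2031 + 94 days = Jul 14, 2031.
The last day of the objection period: 30 calendar days after Jul 14, 2031 is Aug 13, 2031.
The date closing becomes effective: 90 calendar days after Aug 13, 2031 is Nov 11, 2031.

Nov 11, 2031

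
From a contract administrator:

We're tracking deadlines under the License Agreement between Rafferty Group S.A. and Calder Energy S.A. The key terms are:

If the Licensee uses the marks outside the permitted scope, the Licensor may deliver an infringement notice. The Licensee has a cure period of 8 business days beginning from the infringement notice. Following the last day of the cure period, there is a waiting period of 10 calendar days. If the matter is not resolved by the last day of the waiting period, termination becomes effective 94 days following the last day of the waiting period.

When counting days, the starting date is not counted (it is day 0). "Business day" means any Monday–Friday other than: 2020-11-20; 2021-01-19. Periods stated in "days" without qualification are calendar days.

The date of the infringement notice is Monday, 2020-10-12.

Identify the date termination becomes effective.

From Monday, 2020-10-12, 8 business days (Oct 13, Oct 14, Oct 15, Oct 16, Oct 19, Oct 20, Oct 21, Oct 22, skipping weekends) brings us to Thursday, 2020-10-22, which is the last day of the cure period.
Adding 10 calendar days to 2020-10-22 gives 2020-11-01, which is the last day of the waiting period.
The date termination becomes effective: 94 calendar days after 2020-11-01 is 2021-02-03.

2021-02-03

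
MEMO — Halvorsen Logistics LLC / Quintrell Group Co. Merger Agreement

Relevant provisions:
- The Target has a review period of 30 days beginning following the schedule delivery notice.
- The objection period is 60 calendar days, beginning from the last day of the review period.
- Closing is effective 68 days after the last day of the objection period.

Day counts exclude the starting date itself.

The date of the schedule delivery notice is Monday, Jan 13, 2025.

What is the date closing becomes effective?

Jun 20, 2025

Adding 30 calendar days to Jan 13, 2025 gives Feb 12, 2025, which is the last day of the review period.
Adding 60 calendar days to Feb 12, 2025 gives Apr 13, 2025, which is the last day of the objection period.
The date closing becomes effective: 68 calendar days after Apr 13, 2025 is Jun 20, 2025.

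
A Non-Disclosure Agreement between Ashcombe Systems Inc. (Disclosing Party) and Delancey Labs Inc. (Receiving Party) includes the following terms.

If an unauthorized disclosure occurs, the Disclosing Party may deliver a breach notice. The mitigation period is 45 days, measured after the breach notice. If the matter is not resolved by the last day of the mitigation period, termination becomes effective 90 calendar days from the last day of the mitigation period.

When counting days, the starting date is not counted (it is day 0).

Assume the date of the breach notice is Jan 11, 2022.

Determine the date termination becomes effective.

May 26, 2022

Adding 45 calendar days to Jan 11, 2022 gives Feb 25, 2022, which is the last day of the mitigation period.
The date termination becomes effective: Feb 25, 2022 + 90 days = May 26, 2022.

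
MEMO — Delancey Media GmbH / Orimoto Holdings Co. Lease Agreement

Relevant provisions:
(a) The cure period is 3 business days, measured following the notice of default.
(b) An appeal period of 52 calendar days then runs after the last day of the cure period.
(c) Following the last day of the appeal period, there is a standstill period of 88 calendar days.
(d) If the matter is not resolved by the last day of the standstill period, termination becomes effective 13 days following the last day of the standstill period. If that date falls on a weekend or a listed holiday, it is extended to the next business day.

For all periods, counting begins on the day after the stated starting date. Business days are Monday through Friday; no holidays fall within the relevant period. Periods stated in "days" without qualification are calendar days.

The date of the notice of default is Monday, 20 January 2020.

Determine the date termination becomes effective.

24 June 2020

The last day of the cure period: counting 3 business days from Monday, 20 January 2020 (Jan 21, Jan 22, Jan 23, skipping weekends) reaches Thursday, 23 January 2020.
The last day of the appeal period: 23 January 2020 + 52 days = 15 March 2020.
The last day of the standstill period: 15 March 2020 + 88 days = 11 June 2020.
The date termination becomes effective: 13 calendar days after 11 June 2020 is 24 June 2020. 24 June 2020 is a Wednesday, so no roll-forward applies.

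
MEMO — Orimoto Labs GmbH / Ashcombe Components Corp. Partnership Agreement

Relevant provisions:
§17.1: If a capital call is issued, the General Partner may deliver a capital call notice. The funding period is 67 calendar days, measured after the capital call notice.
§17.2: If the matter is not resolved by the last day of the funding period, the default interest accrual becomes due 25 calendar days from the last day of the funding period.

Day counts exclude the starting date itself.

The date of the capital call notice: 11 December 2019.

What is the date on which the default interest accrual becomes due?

12 March 2020

The last day of the funding period: 67 calendar days after 11 December 2019 is 16 February 2020.
The date on which the default interest accrual becomes due: 16 February 2020 + 25 days = 12 March 2020.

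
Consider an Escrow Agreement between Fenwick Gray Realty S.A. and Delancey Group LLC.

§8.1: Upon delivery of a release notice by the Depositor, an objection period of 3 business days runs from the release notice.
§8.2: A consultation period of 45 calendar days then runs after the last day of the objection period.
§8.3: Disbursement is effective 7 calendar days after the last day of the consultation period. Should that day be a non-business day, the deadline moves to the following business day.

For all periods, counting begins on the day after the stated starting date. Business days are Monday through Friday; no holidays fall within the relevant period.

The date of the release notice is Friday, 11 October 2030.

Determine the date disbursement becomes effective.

9 December 2030

The last day of the objection period: counting 3 business days from Friday, 11 October 2030 (Oct 14, Oct 15, Oct 16, skipping weekends) reaches Wednesday, 16 October 2030.
The last day of the consultation period: 45 calendar days after 16 October 2030 is 30 November 2030.
The date disbursement becomes effective: 30 November 2030 + 7 days = 7 December 2030. That falls on a Saturday, so it rolls to the next business day, Monday, 9 December 2030.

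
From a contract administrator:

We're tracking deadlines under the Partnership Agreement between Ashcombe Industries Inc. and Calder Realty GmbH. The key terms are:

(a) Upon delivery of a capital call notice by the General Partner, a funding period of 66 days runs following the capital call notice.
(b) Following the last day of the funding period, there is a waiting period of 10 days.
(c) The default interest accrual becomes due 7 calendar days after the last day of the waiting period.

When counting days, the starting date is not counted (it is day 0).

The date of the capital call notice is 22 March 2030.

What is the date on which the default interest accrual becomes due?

13 June 2030

The last day of the funding period: 66 calendar days after 22 March 2030 is 27 May 2030.
The last day of the waiting period: 10 calendar days after 27 May 2030 is 6 June 2030.
The date on which the default interest accrual becomes due: 7 calendar days after 6 June 2030 is 13 June 2030.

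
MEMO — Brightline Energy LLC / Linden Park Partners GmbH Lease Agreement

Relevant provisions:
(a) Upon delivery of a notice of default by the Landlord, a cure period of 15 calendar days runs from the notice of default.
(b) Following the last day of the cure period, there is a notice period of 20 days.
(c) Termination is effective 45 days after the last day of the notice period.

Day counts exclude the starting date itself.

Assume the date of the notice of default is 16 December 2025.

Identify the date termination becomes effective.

6 March 2026

Adding 15 calendar days to 16 December 2025 gives 31 December 2025, which is the last day of the cure period.
Adding 20 calendar days to 31 December 2025 gives 20 January 2026, which is the last day of the notice period.
The date termination becomes effective: 45 calendar days after 20 January 2026 is 6 March 2026.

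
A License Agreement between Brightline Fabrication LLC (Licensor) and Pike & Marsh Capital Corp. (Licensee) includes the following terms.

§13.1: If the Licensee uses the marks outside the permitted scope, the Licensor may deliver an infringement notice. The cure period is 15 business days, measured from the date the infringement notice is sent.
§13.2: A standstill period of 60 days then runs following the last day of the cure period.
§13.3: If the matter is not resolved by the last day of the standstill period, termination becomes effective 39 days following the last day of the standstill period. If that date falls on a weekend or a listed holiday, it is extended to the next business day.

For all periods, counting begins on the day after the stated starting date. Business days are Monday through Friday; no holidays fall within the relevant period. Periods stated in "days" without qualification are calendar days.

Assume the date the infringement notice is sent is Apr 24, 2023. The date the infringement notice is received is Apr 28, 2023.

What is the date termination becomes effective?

The last day of the cure period: 15 business days after Monday, Apr 24, 2023, skipping weekends — Apr 25, Apr 26, Apr 27, Apr 28, …, May 11, May 12, May 15 — lands on Monday, May 15, 2023.
The last day of the standstill period: May 15, 2023 + 60 days = Jul 14, 2023.
The date termination becomes effective: 39 calendar days after Jul 14, 2023 is Aug 22, 2023. Aug 22, 2023 is a Tuesday, so no roll-forward applies.

Aug 22, 2023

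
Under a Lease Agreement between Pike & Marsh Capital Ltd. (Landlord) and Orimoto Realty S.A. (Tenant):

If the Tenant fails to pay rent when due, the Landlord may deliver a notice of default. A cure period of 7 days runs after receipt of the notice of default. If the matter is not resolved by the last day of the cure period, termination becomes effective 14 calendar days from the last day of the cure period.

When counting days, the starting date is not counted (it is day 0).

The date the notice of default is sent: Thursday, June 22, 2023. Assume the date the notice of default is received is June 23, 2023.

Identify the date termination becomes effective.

The last day of the cure period: June 23, 2023 + 7 days = June 30, 2023.
The date termination becomes effective: 14 calendar days after June 30, 2023 is July 14, 2023.

July 14, 2023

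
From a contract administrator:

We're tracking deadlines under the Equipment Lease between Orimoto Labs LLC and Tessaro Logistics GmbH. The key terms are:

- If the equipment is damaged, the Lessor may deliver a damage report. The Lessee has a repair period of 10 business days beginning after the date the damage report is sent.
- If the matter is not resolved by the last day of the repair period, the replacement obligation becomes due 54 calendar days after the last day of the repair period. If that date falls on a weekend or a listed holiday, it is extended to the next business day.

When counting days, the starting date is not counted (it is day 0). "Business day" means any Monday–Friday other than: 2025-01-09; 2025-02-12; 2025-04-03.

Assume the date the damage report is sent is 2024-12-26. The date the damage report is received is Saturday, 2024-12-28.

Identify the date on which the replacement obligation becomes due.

The last day of the repair period: counting 10 business days from Thursday, 2024-12-26 (Dec 27, Dec 30, Dec 31, Jan 1, Jan 2, Jan 3, Jan 6, Jan 7, Jan 8, Jan 10, skipping weekends and the listed holiday on Jan 9) reaches Friday, 2025-01-10.
Adding 54 calendar days to 2025-01-10 gives 2025-03-05, which is the date on which the replacement obligation becomes due. 2025-03-05 is a Wednesday and is not a listed holiday, so no roll-forward applies.

2025-03-05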